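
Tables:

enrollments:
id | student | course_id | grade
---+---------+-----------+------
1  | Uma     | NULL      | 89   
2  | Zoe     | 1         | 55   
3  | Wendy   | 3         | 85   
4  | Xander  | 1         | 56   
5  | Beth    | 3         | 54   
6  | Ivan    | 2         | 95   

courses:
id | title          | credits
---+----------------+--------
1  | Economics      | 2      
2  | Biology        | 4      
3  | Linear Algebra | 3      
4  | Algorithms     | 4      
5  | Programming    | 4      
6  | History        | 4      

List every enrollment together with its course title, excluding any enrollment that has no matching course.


INNER JOIN keeps only enrollments rows whose course_id matches an id in courses. Walk through each enrollment:
  - enrollment 1 (Uma): course_id=NULL, no match -> dropped
  - enrollment 2 (Zoe): course_id=1 -> matches Economics
  - enrollment 3 (Wendy): course_id=3 -> matches Linear Algebra
  - enrollment 4 (Xander): course_id=1 -> matches Economics
  - enrollment 5 (Beth): course_id=3 -> matches Linear Algebra
  - enrollment 6 (Ivan): course_id=2 -> matches Biology
So 1 of 6 rows is dropped.

SQL:
SELECT a.student, b.title AS course
FROM enrollments a
INNER JOIN courses b ON a.course_id = b.id

Result:
student | course        
--------+---------------
Zoe     | Economics     
Wendy   | Linear Algebra
Xander  | Economics     
Beth    | Linear Algebra
Ivan    | Biology       


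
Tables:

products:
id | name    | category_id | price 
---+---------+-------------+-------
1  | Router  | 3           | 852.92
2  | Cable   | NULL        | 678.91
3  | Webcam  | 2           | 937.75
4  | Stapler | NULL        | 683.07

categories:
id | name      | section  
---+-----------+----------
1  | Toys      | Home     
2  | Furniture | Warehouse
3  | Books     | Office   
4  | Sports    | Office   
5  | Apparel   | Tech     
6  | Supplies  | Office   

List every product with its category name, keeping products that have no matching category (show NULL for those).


LEFT JOIN keeps every row from products (the left table); where category_id has no match in categories, the category columns become NULL. Walk through each product:
  - product 1 (Router): category_id=3 -> matches Books
  - product 2 (Cable): category_id=NULL, no match -> kept with NULL
  - product 3 (Webcam): category_id=2 -> matches Furniture
  - product 4 (Stapler): category_id=NULL, no match -> kept with NULL
All 4 rows appear; 2 have NULL category.

SQL:
SELECT a.name, b.name AS category
FROM products a
LEFT JOIN categories b ON a.category_id = b.id

Result:
name    | category 
--------+----------
Router  | Books    
Cable   | NULL     
Webcam  | Furniture
Stapler | NULL     


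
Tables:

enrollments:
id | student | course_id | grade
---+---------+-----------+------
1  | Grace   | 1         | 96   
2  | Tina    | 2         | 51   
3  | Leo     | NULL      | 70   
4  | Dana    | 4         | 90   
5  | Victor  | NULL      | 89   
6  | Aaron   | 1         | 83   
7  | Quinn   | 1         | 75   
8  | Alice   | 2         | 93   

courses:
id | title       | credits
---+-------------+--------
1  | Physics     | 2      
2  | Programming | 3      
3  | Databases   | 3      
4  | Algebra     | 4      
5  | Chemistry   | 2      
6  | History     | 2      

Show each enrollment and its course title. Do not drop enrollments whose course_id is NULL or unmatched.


LEFT JOIN keeps every row from enrollments (the left table); where course_id has no match in courses, the course columns become NULL. Walk through each enrollment:
  - enrollment 1 (Grace): course_id=1 -> matches Physics
  - enrollment 2 (Tina): course_id=2 -> matches Programming
  - enrollment 3 (Leo): course_id=NULL, no match -> kept with NULL
  - enrollment 4 (Dana): course_id=4 -> matches Algebra
  - enrollment 5 (Victor): course_id=NULL, no match -> kept with NULL
  - enrollment 6 (Aaron): course_id=1 -> matches Physics
  - enrollment 7 (Quinn): course_id=1 -> matches Physics
  - enrollment 8 (Alice): course_id=2 -> matches Programming
All 8 rows appear; 2 have NULL course.

SQL:
SELECT a.student, b.title AS course
FROM enrollments a
LEFT JOIN courses b ON a.course_id = b.id

Result:
student | course     
--------+------------
Grace   | Physics    
Tina    | Programming
Leo     | NULL       
Dana    | Algebra    
Victor  | NULL       
Aaron   | Physics    
Quinn   | Physics    
Alice   | Programming


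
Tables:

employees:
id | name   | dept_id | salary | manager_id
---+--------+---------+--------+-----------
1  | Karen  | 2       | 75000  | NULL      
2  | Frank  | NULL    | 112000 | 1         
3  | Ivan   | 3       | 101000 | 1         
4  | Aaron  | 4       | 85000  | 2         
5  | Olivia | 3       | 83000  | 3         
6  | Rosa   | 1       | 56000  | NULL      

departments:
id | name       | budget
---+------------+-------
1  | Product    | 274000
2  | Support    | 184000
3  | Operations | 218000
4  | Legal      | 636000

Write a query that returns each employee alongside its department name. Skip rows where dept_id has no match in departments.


INNER JOIN keeps only employees rows whose dept_id matches an id in departments. Walk through each employee:
  - employee 1 (Karen): dept_id=2 -> matches Support
  - employee 2 (Frank): dept_id=NULL, no match -> dropped
  - employee 3 (Ivan): dept_id=3 -> matches Operations
  - employee 4 (Aaron): dept_id=4 -> matches Legal
  - employee 5 (Olivia): dept_id=3 -> matches Operations
  - employee 6 (Rosa): dept_id=1 -> matches Product
So 1 of 6 rows is dropped.

SQL:
SELECT a.name, b.name AS department
FROM employees a
INNER JOIN departments b ON a.dept_id = b.id

Result:
name   | department
-------+-----------
Karen  | Support   
Ivan   | Operations
Aaron  | Legal     
Olivia | Operations
Rosa   | Product   


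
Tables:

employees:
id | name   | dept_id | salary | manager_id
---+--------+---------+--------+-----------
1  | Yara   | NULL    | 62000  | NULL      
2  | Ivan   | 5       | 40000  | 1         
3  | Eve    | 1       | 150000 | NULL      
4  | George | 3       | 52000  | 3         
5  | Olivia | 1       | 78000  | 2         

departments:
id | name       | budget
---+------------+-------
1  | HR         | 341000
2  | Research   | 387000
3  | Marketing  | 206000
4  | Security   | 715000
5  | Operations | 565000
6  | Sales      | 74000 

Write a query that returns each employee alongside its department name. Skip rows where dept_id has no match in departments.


INNER JOIN keeps only employees rows whose dept_id matches an id in departments. Walk through each employee:
  - employee 1 (Yara): dept_id=NULL, no match -> dropped
  - employee 2 (Ivan): dept_id=5 -> matches Operations
  - employee 3 (Eve): dept_id=1 -> matches HR
  - employee 4 (George): dept_id=3 -> matches Marketing
  - employee 5 (Olivia): dept_id=1 -> matches HR
So 1 of 5 rows is dropped.

SQL:
SELECT a.name, b.name AS department
FROM employees a
INNER JOIN departments b ON a.dept_id = b.id

Result:
name   | department
-------+-----------
Ivan   | Operations
Eve    | HR        
George | Marketing 
Olivia | HR        


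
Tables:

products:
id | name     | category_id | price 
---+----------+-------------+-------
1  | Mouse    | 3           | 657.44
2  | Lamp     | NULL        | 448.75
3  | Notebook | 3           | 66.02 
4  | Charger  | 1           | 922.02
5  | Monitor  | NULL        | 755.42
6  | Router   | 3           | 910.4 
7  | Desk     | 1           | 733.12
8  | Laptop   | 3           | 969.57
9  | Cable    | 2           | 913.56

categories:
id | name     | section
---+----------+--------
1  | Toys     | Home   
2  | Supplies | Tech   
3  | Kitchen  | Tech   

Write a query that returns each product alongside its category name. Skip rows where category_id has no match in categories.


INNER JOIN keeps only products rows whose category_id matches an id in categories. Walk through each product:
  - product 1 (Mouse): category_id=3 -> matches Kitchen
  - product 2 (Lamp): category_id=NULL, no match -> dropped
  - product 3 (Notebook): category_id=3 -> matches Kitchen
  - product 4 (Charger): category_id=1 -> matches Toys
  - product 5 (Monitor): category_id=NULL, no match -> dropped
  - product 6 (Router): category_id=3 -> matches Kitchen
  - product 7 (Desk): category_id=1 -> matches Toys
  - product 8 (Laptop): category_id=3 -> matches Kitchen
  - product 9 (Cable): category_id=2 -> matches Supplies
So 2 of 9 rows are dropped.

SQL:
SELECT a.name, b.name AS category
FROM products a
INNER JOIN categories b ON a.category_id = b.id

Result:
name     | category
---------+---------
Mouse    | Kitchen 
Notebook | Kitchen 
Charger  | Toys    
Router   | Kitchen 
Desk     | Toys    
Laptop   | Kitchen 
Cable    | Supplies


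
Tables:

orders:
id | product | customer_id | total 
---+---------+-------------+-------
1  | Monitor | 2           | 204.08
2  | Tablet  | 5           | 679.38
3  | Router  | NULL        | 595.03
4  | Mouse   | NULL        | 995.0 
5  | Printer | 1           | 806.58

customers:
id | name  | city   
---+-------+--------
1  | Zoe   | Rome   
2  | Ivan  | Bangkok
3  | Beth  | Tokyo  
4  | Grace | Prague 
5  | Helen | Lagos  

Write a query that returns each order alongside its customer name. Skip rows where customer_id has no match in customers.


INNER JOIN keeps only orders rows whose customer_id matches an id in customers. Walk through each order:
  - order 1 (Monitor): customer_id=2 -> matches Ivan
  - order 2 (Tablet): customer_id=5 -> matches Helen
  - order 3 (Router): customer_id=NULL, no match -> dropped
  - order 4 (Mouse): customer_id=NULL, no match -> dropped
  - order 5 (Printer): customer_id=1 -> matches Zoe
So 2 of 5 rows are dropped.

SQL:
SELECT a.product, b.name AS customer
FROM orders a
INNER JOIN customers b ON a.customer_id = b.id

Result:
product | customer
--------+---------
Monitor | Ivan    
Tablet  | Helen   
Printer | Zoe     


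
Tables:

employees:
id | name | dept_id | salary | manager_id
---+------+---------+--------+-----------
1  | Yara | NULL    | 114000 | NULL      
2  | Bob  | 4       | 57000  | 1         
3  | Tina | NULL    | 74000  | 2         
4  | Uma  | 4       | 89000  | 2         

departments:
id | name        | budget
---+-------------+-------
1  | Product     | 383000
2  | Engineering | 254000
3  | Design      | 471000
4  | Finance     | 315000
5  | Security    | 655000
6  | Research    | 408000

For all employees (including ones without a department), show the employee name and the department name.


LEFT JOIN keeps every row from employees (the left table); where dept_id has no match in departments, the department columns become NULL. Walk through each employee:
  - employee 1 (Yara): dept_id=NULL, no match -> kept with NULL
  - employee 2 (Bob): dept_id=4 -> matches Finance
  - employee 3 (Tina): dept_id=NULL, no match -> kept with NULL
  - employee 4 (Uma): dept_id=4 -> matches Finance
All 4 rows appear; 2 have NULL department.

SQL:
SELECT a.name, b.name AS department
FROM employees a
LEFT JOIN departments b ON a.dept_id = b.id

Result:
name | department
-----+-----------
Yara | NULL      
Bob  | Finance   
Tina | NULL      
Uma  | Finance   


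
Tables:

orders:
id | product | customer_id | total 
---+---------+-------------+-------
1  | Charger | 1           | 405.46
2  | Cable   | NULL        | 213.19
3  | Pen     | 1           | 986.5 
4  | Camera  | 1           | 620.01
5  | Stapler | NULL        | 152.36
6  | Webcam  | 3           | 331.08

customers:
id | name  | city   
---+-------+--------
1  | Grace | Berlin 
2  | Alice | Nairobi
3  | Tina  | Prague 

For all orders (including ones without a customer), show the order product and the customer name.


LEFT JOIN keeps every row from orders (the left table); where customer_id has no match in customers, the customer columns become NULL. Walk through each order:
  - order 1 (Charger): customer_id=1 -> matches Grace
  - order 2 (Cable): customer_id=NULL, no match -> kept with NULL
  - order 3 (Pen): customer_id=1 -> matches Grace
  - order 4 (Camera): customer_id=1 -> matches Grace
  - order 5 (Stapler): customer_id=NULL, no match -> kept with NULL
  - order 6 (Webcam): customer_id=3 -> matches Tina
All 6 rows appear; 2 have NULL customer.

SQL:
SELECT a.product, b.name AS customer
FROM orders a
LEFT JOIN customers b ON a.customer_id = b.id

Result:
product | customer
--------+---------
Charger | Grace   
Cable   | NULL    
Pen     | Grace   
Camera  | Grace   
Stapler | NULL    
Webcam  | Tina    


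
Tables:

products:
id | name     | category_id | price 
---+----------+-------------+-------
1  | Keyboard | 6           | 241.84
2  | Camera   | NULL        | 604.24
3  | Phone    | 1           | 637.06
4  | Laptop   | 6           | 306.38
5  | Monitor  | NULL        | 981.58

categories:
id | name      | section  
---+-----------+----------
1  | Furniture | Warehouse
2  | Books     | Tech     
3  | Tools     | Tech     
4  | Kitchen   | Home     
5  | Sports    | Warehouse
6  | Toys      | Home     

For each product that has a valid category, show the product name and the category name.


INNER JOIN keeps only products rows whose category_id matches an id in categories. Walk through each product:
  - product 1 (Keyboard): category_id=6 -> matches Toys
  - product 2 (Camera): category_id=NULL, no match -> dropped
  - product 3 (Phone): category_id=1 -> matches Furniture
  - product 4 (Laptop): category_id=6 -> matches Toys
  - product 5 (Monitor): category_id=NULL, no match -> dropped
So 2 of 5 rows are dropped.

SQL:
SELECT a.name, b.name AS category
FROM products a
INNER JOIN categories b ON a.category_id = b.id

Result:
name     | category 
---------+----------
Keyboard | Toys     
Phone    | Furniture
Laptop   | Toys     


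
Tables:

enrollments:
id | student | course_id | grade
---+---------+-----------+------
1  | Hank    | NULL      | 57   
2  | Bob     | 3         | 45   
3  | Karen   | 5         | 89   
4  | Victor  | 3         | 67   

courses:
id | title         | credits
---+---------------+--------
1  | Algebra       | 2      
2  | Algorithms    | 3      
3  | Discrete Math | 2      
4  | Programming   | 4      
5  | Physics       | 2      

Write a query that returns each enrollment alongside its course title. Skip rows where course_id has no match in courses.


INNER JOIN keeps only enrollments rows whose course_id matches an id in courses. Walk through each enrollment:
  - enrollment 1 (Hank): course_id=NULL, no match -> dropped
  - enrollment 2 (Bob): course_id=3 -> matches Discrete Math
  - enrollment 3 (Karen): course_id=5 -> matches Physics
  - enrollment 4 (Victor): course_id=3 -> matches Discrete Math
So 1 of 4 rows is dropped.

SQL:
SELECT a.student, b.title AS course
FROM enrollments a
INNER JOIN courses b ON a.course_id = b.id

Result:
student | course       
--------+--------------
Bob     | Discrete Math
Karen   | Physics      
Victor  | Discrete Math


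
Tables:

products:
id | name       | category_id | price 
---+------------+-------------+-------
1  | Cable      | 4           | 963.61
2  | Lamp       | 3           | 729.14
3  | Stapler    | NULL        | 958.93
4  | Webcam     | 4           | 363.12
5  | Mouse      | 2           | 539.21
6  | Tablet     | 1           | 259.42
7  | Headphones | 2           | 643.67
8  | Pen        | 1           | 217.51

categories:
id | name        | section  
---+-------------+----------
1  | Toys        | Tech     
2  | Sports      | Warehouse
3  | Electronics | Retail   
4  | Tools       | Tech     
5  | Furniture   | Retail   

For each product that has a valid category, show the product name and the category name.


INNER JOIN keeps only products rows whose category_id matches an id in categories. Walk through each product:
  - product 1 (Cable): category_id=4 -> matches Tools
  - product 2 (Lamp): category_id=3 -> matches Electronics
  - product 3 (Stapler): category_id=NULL, no match -> dropped
  - product 4 (Webcam): category_id=4 -> matches Tools
  - product 5 (Mouse): category_id=2 -> matches Sports
  - product 6 (Tablet): category_id=1 -> matches Toys
  - product 7 (Headphones): category_id=2 -> matches Sports
  - product 8 (Pen): category_id=1 -> matches Toys
So 1 of 8 rows is dropped.

SQL:
SELECT a.name, b.name AS category
FROM products a
INNER JOIN categories b ON a.category_id = b.id

Result:
name       | category   
-----------+------------
Cable      | Tools      
Lamp       | Electronics
Webcam     | Tools      
Mouse      | Sports     
Tablet     | Toys       
Headphones | Sports     
Pen        | Toys       


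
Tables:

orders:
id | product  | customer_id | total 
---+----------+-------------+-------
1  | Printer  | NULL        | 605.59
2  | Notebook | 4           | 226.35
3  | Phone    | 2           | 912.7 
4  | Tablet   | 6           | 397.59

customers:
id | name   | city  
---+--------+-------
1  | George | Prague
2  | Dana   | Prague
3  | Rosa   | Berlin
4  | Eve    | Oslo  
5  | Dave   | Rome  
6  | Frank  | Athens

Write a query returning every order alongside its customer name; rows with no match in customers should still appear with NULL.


LEFT JOIN keeps every row from orders (the left table); where customer_id has no match in customers, the customer columns become NULL. Walk through each order:
  - order 1 (Printer): customer_id=NULL, no match -> kept with NULL
  - order 2 (Notebook): customer_id=4 -> matches Eve
  - order 3 (Phone): customer_id=2 -> matches Dana
  - order 4 (Tablet): customer_id=6 -> matches Frank
All 4 rows appear; 1 has NULL customer.

SQL:
SELECT a.product, b.name AS customer
FROM orders a
LEFT JOIN customers b ON a.customer_id = b.id

Result:
product  | customer
---------+---------
Printer  | NULL    
Notebook | Eve     
Phone    | Dana    
Tablet   | Frank   


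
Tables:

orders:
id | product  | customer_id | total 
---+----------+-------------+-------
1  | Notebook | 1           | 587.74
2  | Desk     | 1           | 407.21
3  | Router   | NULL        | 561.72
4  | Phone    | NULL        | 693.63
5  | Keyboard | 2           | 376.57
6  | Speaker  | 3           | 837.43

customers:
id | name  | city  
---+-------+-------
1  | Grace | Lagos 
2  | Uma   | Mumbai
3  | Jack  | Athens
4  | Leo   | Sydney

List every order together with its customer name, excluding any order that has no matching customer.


INNER JOIN keeps only orders rows whose customer_id matches an id in customers. Walk through each order:
  - order 1 (Notebook): customer_id=1 -> matches Grace
  - order 2 (Desk): customer_id=1 -> matches Grace
  - order 3 (Router): customer_id=NULL, no match -> dropped
  - order 4 (Phone): customer_id=NULL, no match -> dropped
  - order 5 (Keyboard): customer_id=2 -> matches Uma
  - order 6 (Speaker): customer_id=3 -> matches Jack
So 2 of 6 rows are dropped.

SQL:
SELECT a.product, b.name AS customer
FROM orders a
INNER JOIN customers b ON a.customer_id = b.id

Result:
product  | customer
---------+---------
Notebook | Grace   
Desk     | Grace   
Keyboard | Uma     
Speaker  | Jack    


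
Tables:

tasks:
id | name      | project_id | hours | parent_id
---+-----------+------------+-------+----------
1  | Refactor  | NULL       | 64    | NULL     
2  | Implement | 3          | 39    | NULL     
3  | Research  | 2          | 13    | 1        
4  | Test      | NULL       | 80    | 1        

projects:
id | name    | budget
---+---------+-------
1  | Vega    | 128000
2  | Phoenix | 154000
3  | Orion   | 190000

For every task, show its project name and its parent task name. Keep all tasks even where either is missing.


Two LEFT JOINs from the same base table tasks: one to projects via project_id, one to tasks itself via parent_id. Both are LEFT so every task is preserved.
Match against projects:
  - task 1 (Refactor): project_id=NULL, no match -> kept with NULL
  - task 2 (Implement): project_id=3 -> matches Orion
  - task 3 (Research): project_id=2 -> matches Phoenix
  - task 4 (Test): project_id=NULL, no match -> kept with NULL
Match against tasks (self):
  - task 1 (Refactor): parent_id=NULL -> NULL
  - task 2 (Implement): parent_id=NULL -> NULL
  - task 3 (Research): parent_id=1 -> Refactor
  - task 4 (Test): parent_id=1 -> Refactor

SQL:
SELECT a.name, b.name AS project, c.name AS parent
FROM tasks a
LEFT JOIN projects b ON a.project_id = b.id
LEFT JOIN tasks c ON a.parent_id = c.id

Result:
name      | project | parent  
----------+---------+---------
Refactor  | NULL    | NULL    
Implement | Orion   | NULL    
Research  | Phoenix | Refactor
Test      | NULL    | Refactor


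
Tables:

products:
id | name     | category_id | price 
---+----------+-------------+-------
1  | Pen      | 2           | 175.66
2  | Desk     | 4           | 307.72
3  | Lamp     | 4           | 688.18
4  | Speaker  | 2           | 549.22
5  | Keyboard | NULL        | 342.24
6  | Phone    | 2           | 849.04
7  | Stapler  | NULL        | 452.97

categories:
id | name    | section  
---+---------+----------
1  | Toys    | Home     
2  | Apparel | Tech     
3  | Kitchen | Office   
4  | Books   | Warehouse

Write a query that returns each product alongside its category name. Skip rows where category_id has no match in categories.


INNER JOIN keeps only products rows whose category_id matches an id in categories. Walk through each product:
  - product 1 (Pen): category_id=2 -> matches Apparel
  - product 2 (Desk): category_id=4 -> matches Books
  - product 3 (Lamp): category_id=4 -> matches Books
  - product 4 (Speaker): category_id=2 -> matches Apparel
  - product 5 (Keyboard): category_id=NULL, no match -> dropped
  - product 6 (Phone): category_id=2 -> matches Apparel
  - product 7 (Stapler): category_id=NULL, no match -> dropped
So 2 of 7 rows are dropped.

SQL:
SELECT a.name, b.name AS category
FROM products a
INNER JOIN categories b ON a.category_id = b.id

Result:
name    | category
--------+---------
Pen     | Apparel 
Desk    | Books   
Lamp    | Books   
Speaker | Apparel 
Phone   | Apparel 


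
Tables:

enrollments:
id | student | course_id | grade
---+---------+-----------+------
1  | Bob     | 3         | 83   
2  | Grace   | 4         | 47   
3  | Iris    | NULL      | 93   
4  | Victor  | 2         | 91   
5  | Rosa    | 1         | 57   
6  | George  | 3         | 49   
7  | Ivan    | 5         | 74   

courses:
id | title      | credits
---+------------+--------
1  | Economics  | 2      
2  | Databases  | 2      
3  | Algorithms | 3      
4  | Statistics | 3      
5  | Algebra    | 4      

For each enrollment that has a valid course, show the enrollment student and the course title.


INNER JOIN keeps only enrollments rows whose course_id matches an id in courses. Walk through each enrollment:
  - enrollment 1 (Bob): course_id=3 -> matches Algorithms
  - enrollment 2 (Grace): course_id=4 -> matches Statistics
  - enrollment 3 (Iris): course_id=NULL, no match -> dropped
  - enrollment 4 (Victor): course_id=2 -> matches Databases
  - enrollment 5 (Rosa): course_id=1 -> matches Economics
  - enrollment 6 (George): course_id=3 -> matches Algorithms
  - enrollment 7 (Ivan): course_id=5 -> matches Algebra
So 1 of 7 rows is dropped.

SQL:
SELECT a.student, b.title AS course
FROM enrollments a
INNER JOIN courses b ON a.course_id = b.id

Result:
student | course    
--------+-----------
Bob     | Algorithms
Grace   | Statistics
Victor  | Databases 
Rosa    | Economics 
George  | Algorithms
Ivan    | Algebra   


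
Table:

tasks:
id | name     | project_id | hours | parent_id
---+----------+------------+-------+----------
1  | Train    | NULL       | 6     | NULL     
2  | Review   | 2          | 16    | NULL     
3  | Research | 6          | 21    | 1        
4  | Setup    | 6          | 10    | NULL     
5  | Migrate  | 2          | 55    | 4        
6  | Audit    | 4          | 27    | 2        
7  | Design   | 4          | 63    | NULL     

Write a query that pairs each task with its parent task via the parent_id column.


This is a self-join: tasks is joined to a second copy of itself, matching each row's parent_id to another row's id. Use LEFT JOIN so rows with parent_id=NULL are kept.
  - task 1 (Train): parent_id=NULL -> NULL
  - task 2 (Review): parent_id=NULL -> NULL
  - task 3 (Research): parent_id=1 -> Train
  - task 4 (Setup): parent_id=NULL -> NULL
  - task 5 (Migrate): parent_id=4 -> Setup
  - task 6 (Audit): parent_id=2 -> Review
  - task 7 (Design): parent_id=NULL -> NULL

SQL:
SELECT a.name AS item, b.name AS parent
FROM tasks a
LEFT JOIN tasks b ON a.parent_id = b.id

Result:
item     | parent
---------+-------
Train    | NULL  
Review   | NULL  
Research | Train 
Setup    | NULL  
Migrate  | Setup 
Audit    | Review
Design   | NULL  


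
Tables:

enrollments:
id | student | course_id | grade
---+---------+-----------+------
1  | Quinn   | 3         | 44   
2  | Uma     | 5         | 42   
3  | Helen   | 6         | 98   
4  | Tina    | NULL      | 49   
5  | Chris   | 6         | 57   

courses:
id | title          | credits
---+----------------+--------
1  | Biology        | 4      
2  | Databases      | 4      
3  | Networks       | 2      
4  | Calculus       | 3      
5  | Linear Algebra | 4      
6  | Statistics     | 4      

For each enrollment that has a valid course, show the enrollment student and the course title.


INNER JOIN keeps only enrollments rows whose course_id matches an id in courses. Walk through each enrollment:
  - enrollment 1 (Quinn): course_id=3 -> matches Networks
  - enrollment 2 (Uma): course_id=5 -> matches Linear Algebra
  - enrollment 3 (Helen): course_id=6 -> matches Statistics
  - enrollment 4 (Tina): course_id=NULL, no match -> dropped
  - enrollment 5 (Chris): course_id=6 -> matches Statistics
So 1 of 5 rows is dropped.

SQL:
SELECT a.student, b.title AS course
FROM enrollments a
INNER JOIN courses b ON a.course_id = b.id

Result:
student | course        
--------+---------------
Quinn   | Networks      
Uma     | Linear Algebra
Helen   | Statistics    
Chris   | Statistics    


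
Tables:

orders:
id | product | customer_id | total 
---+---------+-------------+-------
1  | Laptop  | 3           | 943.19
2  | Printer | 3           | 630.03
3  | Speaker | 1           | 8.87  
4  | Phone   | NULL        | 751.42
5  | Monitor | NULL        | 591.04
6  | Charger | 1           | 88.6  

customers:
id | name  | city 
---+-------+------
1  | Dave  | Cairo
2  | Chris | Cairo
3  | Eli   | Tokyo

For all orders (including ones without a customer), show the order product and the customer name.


LEFT JOIN keeps every row from orders (the left table); where customer_id has no match in customers, the customer columns become NULL. Walk through each order:
  - order 1 (Laptop): customer_id=3 -> matches Eli
  - order 2 (Printer): customer_id=3 -> matches Eli
  - order 3 (Speaker): customer_id=1 -> matches Dave
  - order 4 (Phone): customer_id=NULL, no match -> kept with NULL
  - order 5 (Monitor): customer_id=NULL, no match -> kept with NULL
  - order 6 (Charger): customer_id=1 -> matches Dave
All 6 rows appear; 2 have NULL customer.

SQL:
SELECT a.product, b.name AS customer
FROM orders a
LEFT JOIN customers b ON a.customer_id = b.id

Result:
product | customer
--------+---------
Laptop  | Eli     
Printer | Eli     
Speaker | Dave    
Phone   | NULL    
Monitor | NULL    
Charger | Dave    


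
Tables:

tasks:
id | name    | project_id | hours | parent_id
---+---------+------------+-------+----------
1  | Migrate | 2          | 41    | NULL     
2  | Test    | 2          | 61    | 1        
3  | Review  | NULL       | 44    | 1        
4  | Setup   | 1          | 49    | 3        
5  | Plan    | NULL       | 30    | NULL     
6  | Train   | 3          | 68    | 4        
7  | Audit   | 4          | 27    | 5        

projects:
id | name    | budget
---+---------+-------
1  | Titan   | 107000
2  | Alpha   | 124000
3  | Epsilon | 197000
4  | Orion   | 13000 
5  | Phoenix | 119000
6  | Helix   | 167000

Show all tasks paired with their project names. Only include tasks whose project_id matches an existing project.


INNER JOIN keeps only tasks rows whose project_id matches an id in projects. Walk through each task:
  - task 1 (Migrate): project_id=2 -> matches Alpha
  - task 2 (Test): project_id=2 -> matches Alpha
  - task 3 (Review): project_id=NULL, no match -> dropped
  - task 4 (Setup): project_id=1 -> matches Titan
  - task 5 (Plan): project_id=NULL, no match -> dropped
  - task 6 (Train): project_id=3 -> matches Epsilon
  - task 7 (Audit): project_id=4 -> matches Orion
So 2 of 7 rows are dropped.

SQL:
SELECT a.name, b.name AS project
FROM tasks a
INNER JOIN projects b ON a.project_id = b.id

Result:
name    | project
--------+--------
Migrate | Alpha  
Test    | Alpha  
Setup   | Titan  
Train   | Epsilon
Audit   | Orion  


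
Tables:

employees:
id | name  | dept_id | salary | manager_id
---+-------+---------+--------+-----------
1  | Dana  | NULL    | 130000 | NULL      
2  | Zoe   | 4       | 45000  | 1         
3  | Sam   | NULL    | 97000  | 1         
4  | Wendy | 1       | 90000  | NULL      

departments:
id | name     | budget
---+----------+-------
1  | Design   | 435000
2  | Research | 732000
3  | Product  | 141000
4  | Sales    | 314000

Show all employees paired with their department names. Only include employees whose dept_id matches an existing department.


INNER JOIN keeps only employees rows whose dept_id matches an id in departments. Walk through each employee:
  - employee 1 (Dana): dept_id=NULL, no match -> dropped
  - employee 2 (Zoe): dept_id=4 -> matches Sales
  - employee 3 (Sam): dept_id=NULL, no match -> dropped
  - employee 4 (Wendy): dept_id=1 -> matches Design
So 2 of 4 rows are dropped.

SQL:
SELECT a.name, b.name AS department
FROM employees a
INNER JOIN departments b ON a.dept_id = b.id

Result:
name  | department
------+-----------
Zoe   | Sales     
Wendy | Design    


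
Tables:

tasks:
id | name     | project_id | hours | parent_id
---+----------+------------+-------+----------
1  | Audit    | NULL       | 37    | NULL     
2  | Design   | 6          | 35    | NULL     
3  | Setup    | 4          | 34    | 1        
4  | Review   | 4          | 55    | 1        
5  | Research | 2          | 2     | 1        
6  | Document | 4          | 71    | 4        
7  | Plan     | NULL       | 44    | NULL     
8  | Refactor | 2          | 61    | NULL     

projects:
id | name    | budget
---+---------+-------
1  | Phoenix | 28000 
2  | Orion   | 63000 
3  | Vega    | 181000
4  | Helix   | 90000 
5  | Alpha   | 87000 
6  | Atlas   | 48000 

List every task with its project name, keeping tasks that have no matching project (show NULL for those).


LEFT JOIN keeps every row from tasks (the left table); where project_id has no match in projects, the project columns become NULL. Walk through each task:
  - task 1 (Audit): project_id=NULL, no match -> kept with NULL
  - task 2 (Design): project_id=6 -> matches Atlas
  - task 3 (Setup): project_id=4 -> matches Helix
  - task 4 (Review): project_id=4 -> matches Helix
  - task 5 (Research): project_id=2 -> matches Orion
  - task 6 (Document): project_id=4 -> matches Helix
  - task 7 (Plan): project_id=NULL, no match -> kept with NULL
  - task 8 (Refactor): project_id=2 -> matches Orion
All 8 rows appear; 2 have NULL project.

SQL:
SELECT a.name, b.name AS project
FROM tasks a
LEFT JOIN projects b ON a.project_id = b.id

Result:
name     | project
---------+--------
Audit    | NULL   
Design   | Atlas  
Setup    | Helix  
Review   | Helix  
Research | Orion  
Document | Helix  
Plan     | NULL   
Refactor | Orion  


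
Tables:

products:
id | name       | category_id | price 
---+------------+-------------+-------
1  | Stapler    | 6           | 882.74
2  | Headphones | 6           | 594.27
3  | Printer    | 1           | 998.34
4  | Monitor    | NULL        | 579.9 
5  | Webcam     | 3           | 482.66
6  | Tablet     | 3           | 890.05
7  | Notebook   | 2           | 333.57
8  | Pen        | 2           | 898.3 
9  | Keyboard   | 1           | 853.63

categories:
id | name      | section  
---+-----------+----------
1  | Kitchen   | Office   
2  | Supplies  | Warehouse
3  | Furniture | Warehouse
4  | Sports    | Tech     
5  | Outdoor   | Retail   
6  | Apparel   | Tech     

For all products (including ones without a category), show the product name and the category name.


LEFT JOIN keeps every row from products (the left table); where category_id has no match in categories, the category columns become NULL. Walk through each product:
  - product 1 (Stapler): category_id=6 -> matches Apparel
  - product 2 (Headphones): category_id=6 -> matches Apparel
  - product 3 (Printer): category_id=1 -> matches Kitchen
  - product 4 (Monitor): category_id=NULL, no match -> kept with NULL
  - product 5 (Webcam): category_id=3 -> matches Furniture
  - product 6 (Tablet): category_id=3 -> matches Furniture
  - product 7 (Notebook): category_id=2 -> matches Supplies
  - product 8 (Pen): category_id=2 -> matches Supplies
  - product 9 (Keyboard): category_id=1 -> matches Kitchen
All 9 rows appear; 1 has NULL category.

SQL:
SELECT a.name, b.name AS category
FROM products a
LEFT JOIN categories b ON a.category_id = b.id

Result:
name       | category 
-----------+----------
Stapler    | Apparel  
Headphones | Apparel  
Printer    | Kitchen  
Monitor    | NULL     
Webcam     | Furniture
Tablet     | Furniture
Notebook   | Supplies 
Pen        | Supplies 
Keyboard   | Kitchen  


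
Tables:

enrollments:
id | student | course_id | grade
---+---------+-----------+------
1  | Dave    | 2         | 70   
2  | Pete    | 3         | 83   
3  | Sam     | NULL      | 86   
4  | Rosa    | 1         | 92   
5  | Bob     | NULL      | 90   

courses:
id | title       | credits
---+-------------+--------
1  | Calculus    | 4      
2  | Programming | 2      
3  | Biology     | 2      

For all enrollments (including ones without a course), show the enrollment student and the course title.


LEFT JOIN keeps every row from enrollments (the left table); where course_id has no match in courses, the course columns become NULL. Walk through each enrollment:
  - enrollment 1 (Dave): course_id=2 -> matches Programming
  - enrollment 2 (Pete): course_id=3 -> matches Biology
  - enrollment 3 (Sam): course_id=NULL, no match -> kept with NULL
  - enrollment 4 (Rosa): course_id=1 -> matches Calculus
  - enrollment 5 (Bob): course_id=NULL, no match -> kept with NULL
All 5 rows appear; 2 have NULL course.

SQL:
SELECT a.student, b.title AS course
FROM enrollments a
LEFT JOIN courses b ON a.course_id = b.id

Result:
student | course     
--------+------------
Dave    | Programming
Pete    | Biology    
Sam     | NULL       
Rosa    | Calculus   
Bob     | NULL       


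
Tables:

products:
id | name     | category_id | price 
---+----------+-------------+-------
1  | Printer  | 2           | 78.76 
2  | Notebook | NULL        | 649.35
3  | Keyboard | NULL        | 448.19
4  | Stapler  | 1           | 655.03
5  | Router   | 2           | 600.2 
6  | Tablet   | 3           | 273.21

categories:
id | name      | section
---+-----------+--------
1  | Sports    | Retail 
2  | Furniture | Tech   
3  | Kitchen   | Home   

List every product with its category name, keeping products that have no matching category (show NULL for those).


LEFT JOIN keeps every row from products (the left table); where category_id has no match in categories, the category columns become NULL. Walk through each product:
  - product 1 (Printer): category_id=2 -> matches Furniture
  - product 2 (Notebook): category_id=NULL, no match -> kept with NULL
  - product 3 (Keyboard): category_id=NULL, no match -> kept with NULL
  - product 4 (Stapler): category_id=1 -> matches Sports
  - product 5 (Router): category_id=2 -> matches Furniture
  - product 6 (Tablet): category_id=3 -> matches Kitchen
All 6 rows appear; 2 have NULL category.

SQL:
SELECT a.name, b.name AS category
FROM products a
LEFT JOIN categories b ON a.category_id = b.id

Result:
name     | category 
---------+----------
Printer  | Furniture
Notebook | NULL     
Keyboard | NULL     
Stapler  | Sports   
Router   | Furniture
Tablet   | Kitchen  


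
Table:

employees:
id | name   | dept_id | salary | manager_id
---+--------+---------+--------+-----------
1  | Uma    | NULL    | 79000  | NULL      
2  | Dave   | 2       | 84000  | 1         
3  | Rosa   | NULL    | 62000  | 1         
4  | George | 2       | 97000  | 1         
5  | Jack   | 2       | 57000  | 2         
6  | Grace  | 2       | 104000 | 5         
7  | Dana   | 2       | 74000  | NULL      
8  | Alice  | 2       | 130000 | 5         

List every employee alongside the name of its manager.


This is a self-join: employees is joined to a second copy of itself, matching each row's manager_id to another row's id. Use LEFT JOIN so rows with manager_id=NULL are kept.
  - employee 1 (Uma): manager_id=NULL -> NULL
  - employee 2 (Dave): manager_id=1 -> Uma
  - employee 3 (Rosa): manager_id=1 -> Uma
  - employee 4 (George): manager_id=1 -> Uma
  - employee 5 (Jack): manager_id=2 -> Dave
  - employee 6 (Grace): manager_id=5 -> Jack
  - employee 7 (Dana): manager_id=NULL -> NULL
  - employee 8 (Alice): manager_id=5 -> Jack

SQL:
SELECT a.name AS item, b.name AS manager
FROM employees a
LEFT JOIN employees b ON a.manager_id = b.id

Result:
item   | manager
-------+--------
Uma    | NULL   
Dave   | Uma    
Rosa   | Uma    
George | Uma    
Jack   | Dave   
Grace  | Jack   
Dana   | NULL   
Alice  | Jack   


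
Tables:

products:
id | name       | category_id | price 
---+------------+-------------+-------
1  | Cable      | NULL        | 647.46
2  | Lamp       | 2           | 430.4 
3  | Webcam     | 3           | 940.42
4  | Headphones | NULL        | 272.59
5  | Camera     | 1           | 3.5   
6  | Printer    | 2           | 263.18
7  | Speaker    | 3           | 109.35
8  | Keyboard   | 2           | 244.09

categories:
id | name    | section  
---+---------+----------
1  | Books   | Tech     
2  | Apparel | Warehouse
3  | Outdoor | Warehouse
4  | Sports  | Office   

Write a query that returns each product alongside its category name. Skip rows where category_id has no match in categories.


INNER JOIN keeps only products rows whose category_id matches an id in categories. Walk through each product:
  - product 1 (Cable): category_id=NULL, no match -> dropped
  - product 2 (Lamp): category_id=2 -> matches Apparel
  - product 3 (Webcam): category_id=3 -> matches Outdoor
  - product 4 (Headphones): category_id=NULL, no match -> dropped
  - product 5 (Camera): category_id=1 -> matches Books
  - product 6 (Printer): category_id=2 -> matches Apparel
  - product 7 (Speaker): category_id=3 -> matches Outdoor
  - product 8 (Keyboard): category_id=2 -> matches Apparel
So 2 of 8 rows are dropped.

SQL:
SELECT a.name, b.name AS category
FROM products a
INNER JOIN categories b ON a.category_id = b.id

Result:
name     | category
---------+---------
Lamp     | Apparel 
Webcam   | Outdoor 
Camera   | Books   
Printer  | Apparel 
Speaker  | Outdoor 
Keyboard | Apparel 


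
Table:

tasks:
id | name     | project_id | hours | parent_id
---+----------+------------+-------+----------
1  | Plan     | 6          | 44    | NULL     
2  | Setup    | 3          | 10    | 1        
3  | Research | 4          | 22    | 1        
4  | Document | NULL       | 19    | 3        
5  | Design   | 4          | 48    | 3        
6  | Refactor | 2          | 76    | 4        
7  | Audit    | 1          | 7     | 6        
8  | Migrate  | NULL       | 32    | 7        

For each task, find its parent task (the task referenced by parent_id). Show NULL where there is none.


This is a self-join: tasks is joined to a second copy of itself, matching each row's parent_id to another row's id. Use LEFT JOIN so rows with parent_id=NULL are kept.
  - task 1 (Plan): parent_id=NULL -> NULL
  - task 2 (Setup): parent_id=1 -> Plan
  - task 3 (Research): parent_id=1 -> Plan
  - task 4 (Document): parent_id=3 -> Research
  - task 5 (Design): parent_id=3 -> Research
  - task 6 (Refactor): parent_id=4 -> Document
  - task 7 (Audit): parent_id=6 -> Refactor
  - task 8 (Migrate): parent_id=7 -> Audit

SQL:
SELECT a.name AS item, b.name AS parent
FROM tasks a
LEFT JOIN tasks b ON a.parent_id = b.id

Result:
item     | parent  
---------+---------
Plan     | NULL    
Setup    | Plan    
Research | Plan    
Document | Research
Design   | Research
Refactor | Document
Audit    | Refactor
Migrate  | Audit   
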